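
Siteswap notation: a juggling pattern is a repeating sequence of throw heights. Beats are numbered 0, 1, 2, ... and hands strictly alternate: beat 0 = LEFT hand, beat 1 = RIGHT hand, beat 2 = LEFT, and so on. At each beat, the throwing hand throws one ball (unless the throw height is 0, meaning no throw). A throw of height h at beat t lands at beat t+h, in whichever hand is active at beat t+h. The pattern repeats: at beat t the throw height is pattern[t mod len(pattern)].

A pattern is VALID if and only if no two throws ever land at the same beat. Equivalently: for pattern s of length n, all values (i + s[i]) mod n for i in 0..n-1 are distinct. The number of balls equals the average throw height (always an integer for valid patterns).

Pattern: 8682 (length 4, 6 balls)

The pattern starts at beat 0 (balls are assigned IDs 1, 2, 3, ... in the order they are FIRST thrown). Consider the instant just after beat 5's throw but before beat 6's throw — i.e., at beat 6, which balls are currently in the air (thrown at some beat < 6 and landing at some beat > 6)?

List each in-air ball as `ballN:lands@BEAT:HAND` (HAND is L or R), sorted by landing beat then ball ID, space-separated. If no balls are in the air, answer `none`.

Beat 0 (L): throw ball1 h=8 -> lands@8:L; in-air after throw: [b1@8:L]
Beat 1 (R): throw ball2 h=6 -> lands@7:R; in-air after throw: [b2@7:R b1@8:L]
Beat 2 (L): throw ball3 h=8 -> lands@10:L; in-air after throw: [b2@7:R b1@8:L b3@10:L]
Beat 3 (R): throw ball4 h=2 -> lands@5:R; in-air after throw: [b4@5:R b2@7:R b1@8:L b3@10:L]
Beat 4 (L): throw ball5 h=8 -> lands@12:L; in-air after throw: [b4@5:R b2@7:R b1@8:L b3@10:L b5@12:L]
Beat 5 (R): throw ball4 h=6 -> lands@11:R; in-air after throw: [b2@7:R b1@8:L b3@10:L b4@11:R b5@12:L]
Beat 6 (L): throw ball6 h=8 -> lands@14:L; in-air after throw: [b2@7:R b1@8:L b3@10:L b4@11:R b5@12:L b6@14:L]

Answer: ball2:lands@7:R ball1:lands@8:L ball3:lands@10:L ball4:lands@11:R ball5:lands@12:L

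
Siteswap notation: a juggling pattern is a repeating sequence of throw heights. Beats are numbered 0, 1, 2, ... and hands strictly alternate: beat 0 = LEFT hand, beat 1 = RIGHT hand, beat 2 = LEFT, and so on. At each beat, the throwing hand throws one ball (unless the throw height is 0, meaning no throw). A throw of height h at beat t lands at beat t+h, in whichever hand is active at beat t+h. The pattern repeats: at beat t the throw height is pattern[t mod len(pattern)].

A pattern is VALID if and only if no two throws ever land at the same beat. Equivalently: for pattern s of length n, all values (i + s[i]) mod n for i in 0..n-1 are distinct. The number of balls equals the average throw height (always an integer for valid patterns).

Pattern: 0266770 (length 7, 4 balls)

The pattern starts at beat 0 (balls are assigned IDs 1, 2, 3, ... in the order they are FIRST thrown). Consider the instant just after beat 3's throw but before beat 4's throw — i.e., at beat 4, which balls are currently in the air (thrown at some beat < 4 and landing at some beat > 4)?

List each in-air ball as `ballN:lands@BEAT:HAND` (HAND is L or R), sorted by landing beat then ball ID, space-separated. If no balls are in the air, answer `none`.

Answer: ball2:lands@8:L ball1:lands@9:R

Derivation:
Beat 1 (R): throw ball1 h=2 -> lands@3:R; in-air after throw: [b1@3:R]
Beat 2 (L): throw ball2 h=6 -> lands@8:L; in-air after throw: [b1@3:R b2@8:L]
Beat 3 (R): throw ball1 h=6 -> lands@9:R; in-air after throw: [b2@8:L b1@9:R]
Beat 4 (L): throw ball3 h=7 -> lands@11:R; in-air after throw: [b2@8:L b1@9:R b3@11:R]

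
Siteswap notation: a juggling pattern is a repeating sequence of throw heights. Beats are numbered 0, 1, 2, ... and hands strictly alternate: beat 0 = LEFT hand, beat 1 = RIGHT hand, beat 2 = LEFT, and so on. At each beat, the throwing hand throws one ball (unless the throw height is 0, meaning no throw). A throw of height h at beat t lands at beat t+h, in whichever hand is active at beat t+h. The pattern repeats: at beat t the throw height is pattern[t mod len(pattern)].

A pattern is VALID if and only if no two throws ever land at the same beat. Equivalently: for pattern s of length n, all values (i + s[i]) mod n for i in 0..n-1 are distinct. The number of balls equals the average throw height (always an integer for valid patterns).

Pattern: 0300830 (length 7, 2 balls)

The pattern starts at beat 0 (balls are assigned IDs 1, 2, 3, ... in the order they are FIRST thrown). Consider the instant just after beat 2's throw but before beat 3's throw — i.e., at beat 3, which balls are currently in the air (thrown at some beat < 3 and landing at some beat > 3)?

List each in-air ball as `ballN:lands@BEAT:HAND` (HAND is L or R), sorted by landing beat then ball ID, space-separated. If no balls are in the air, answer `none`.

Answer: ball1:lands@4:L

Derivation:
Beat 1 (R): throw ball1 h=3 -> lands@4:L; in-air after throw: [b1@4:L]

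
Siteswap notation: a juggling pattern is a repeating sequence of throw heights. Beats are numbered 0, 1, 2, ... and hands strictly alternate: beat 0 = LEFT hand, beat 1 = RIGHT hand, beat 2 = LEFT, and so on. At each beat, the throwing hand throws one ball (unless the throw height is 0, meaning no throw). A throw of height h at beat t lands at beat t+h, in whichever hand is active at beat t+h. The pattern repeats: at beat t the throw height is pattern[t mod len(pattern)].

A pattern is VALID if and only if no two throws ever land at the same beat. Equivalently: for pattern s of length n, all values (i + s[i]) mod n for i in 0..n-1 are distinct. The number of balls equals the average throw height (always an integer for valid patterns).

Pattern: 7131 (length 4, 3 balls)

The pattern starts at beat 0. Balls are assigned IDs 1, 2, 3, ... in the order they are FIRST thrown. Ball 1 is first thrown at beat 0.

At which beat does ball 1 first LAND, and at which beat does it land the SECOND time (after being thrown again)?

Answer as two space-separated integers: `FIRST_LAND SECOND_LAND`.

Beat 0 (L): throw ball1 h=7 -> lands@7:R; in-air after throw: [b1@7:R]
Beat 1 (R): throw ball2 h=1 -> lands@2:L; in-air after throw: [b2@2:L b1@7:R]
Beat 2 (L): throw ball2 h=3 -> lands@5:R; in-air after throw: [b2@5:R b1@7:R]
Beat 3 (R): throw ball3 h=1 -> lands@4:L; in-air after throw: [b3@4:L b2@5:R b1@7:R]
Beat 4 (L): throw ball3 h=7 -> lands@11:R; in-air after throw: [b2@5:R b1@7:R b3@11:R]
Beat 5 (R): throw ball2 h=1 -> lands@6:L; in-air after throw: [b2@6:L b1@7:R b3@11:R]
Beat 6 (L): throw ball2 h=3 -> lands@9:R; in-air after throw: [b1@7:R b2@9:R b3@11:R]
Beat 7 (R): throw ball1 h=1 -> lands@8:L; in-air after throw: [b1@8:L b2@9:R b3@11:R]
Beat 8 (L): throw ball1 h=7 -> lands@15:R; in-air after throw: [b2@9:R b3@11:R b1@15:R]
Ball 1: thrown@0 h=7 -> first land @7; rethrown@7 h=1 -> second land @8

Answer: 7 8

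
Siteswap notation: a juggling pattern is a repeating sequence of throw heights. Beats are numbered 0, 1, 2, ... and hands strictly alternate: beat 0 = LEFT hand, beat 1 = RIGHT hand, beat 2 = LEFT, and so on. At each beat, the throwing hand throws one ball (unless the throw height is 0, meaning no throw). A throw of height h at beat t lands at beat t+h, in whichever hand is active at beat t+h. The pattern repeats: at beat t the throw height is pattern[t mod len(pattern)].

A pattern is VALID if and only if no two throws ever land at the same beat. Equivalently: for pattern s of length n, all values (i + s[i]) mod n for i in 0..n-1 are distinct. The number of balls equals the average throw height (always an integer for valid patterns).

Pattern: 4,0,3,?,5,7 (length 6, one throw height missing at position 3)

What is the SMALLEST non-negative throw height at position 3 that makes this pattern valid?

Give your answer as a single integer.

Answer: 5

Derivation:
i=0: (0 + 4) mod 6 = 4
i=1: (1 + 0) mod 6 = 1
i=2: (2 + 3) mod 6 = 5
i=3: s[i]=? (unknown)
i=4: (4 + 5) mod 6 = 3
i=5: (5 + 7) mod 6 = 0
Known residues: [0, 1, 3, 4, 5]; need a permutation of 0..5, so missing residue r = 2
Need (3 + s) mod 6 = 2; smallest s = (2 - 3) mod 6 = 5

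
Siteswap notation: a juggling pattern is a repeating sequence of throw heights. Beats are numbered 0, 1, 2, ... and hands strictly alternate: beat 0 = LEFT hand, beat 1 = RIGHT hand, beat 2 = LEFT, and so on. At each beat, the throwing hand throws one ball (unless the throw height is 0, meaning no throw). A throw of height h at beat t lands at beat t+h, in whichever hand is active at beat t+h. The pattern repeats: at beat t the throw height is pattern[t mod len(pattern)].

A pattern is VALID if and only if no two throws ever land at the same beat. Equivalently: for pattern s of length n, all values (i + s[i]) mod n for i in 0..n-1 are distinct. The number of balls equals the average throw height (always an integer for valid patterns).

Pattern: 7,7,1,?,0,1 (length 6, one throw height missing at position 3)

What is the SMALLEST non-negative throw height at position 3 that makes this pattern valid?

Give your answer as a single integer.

Answer: 2

Derivation:
i=0: (0 + 7) mod 6 = 1
i=1: (1 + 7) mod 6 = 2
i=2: (2 + 1) mod 6 = 3
i=3: s[i]=? (unknown)
i=4: (4 + 0) mod 6 = 4
i=5: (5 + 1) mod 6 = 0
Known residues: [0, 1, 2, 3, 4]; need a permutation of 0..5, so missing residue r = 5
Need (3 + s) mod 6 = 5; smallest s = (5 - 3) mod 6 = 2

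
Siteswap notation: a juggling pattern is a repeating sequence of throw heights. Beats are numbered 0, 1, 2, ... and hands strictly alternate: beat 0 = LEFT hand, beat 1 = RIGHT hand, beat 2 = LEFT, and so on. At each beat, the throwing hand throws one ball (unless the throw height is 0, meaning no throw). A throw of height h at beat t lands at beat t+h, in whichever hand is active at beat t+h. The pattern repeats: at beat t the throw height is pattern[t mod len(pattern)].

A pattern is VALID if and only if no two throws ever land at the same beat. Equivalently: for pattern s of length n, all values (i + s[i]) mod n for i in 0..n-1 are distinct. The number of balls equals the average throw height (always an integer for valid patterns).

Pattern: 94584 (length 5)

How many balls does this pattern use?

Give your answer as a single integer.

Answer: 6

Derivation:
Pattern = [9, 4, 5, 8, 4], length n = 5
  position 0: throw height = 9, running sum = 9
  position 1: throw height = 4, running sum = 13
  position 2: throw height = 5, running sum = 18
  position 3: throw height = 8, running sum = 26
  position 4: throw height = 4, running sum = 30
Total sum = 30; balls = sum / n = 30 / 5 = 6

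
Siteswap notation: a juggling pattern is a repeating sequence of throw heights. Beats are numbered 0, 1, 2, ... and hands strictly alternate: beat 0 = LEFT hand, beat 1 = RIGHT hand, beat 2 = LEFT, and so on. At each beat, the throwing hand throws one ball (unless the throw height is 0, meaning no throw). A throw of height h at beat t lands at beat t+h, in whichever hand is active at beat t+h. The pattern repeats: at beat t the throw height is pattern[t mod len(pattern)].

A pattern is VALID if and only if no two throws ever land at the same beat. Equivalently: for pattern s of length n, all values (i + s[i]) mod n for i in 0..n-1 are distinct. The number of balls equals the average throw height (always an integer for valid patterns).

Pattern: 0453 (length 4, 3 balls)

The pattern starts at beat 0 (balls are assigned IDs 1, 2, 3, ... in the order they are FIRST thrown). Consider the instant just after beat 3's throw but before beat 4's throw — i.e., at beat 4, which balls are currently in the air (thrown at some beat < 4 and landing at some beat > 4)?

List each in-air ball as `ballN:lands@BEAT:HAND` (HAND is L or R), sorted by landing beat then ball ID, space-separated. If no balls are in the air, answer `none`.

Answer: ball1:lands@5:R ball3:lands@6:L ball2:lands@7:R

Derivation:
Beat 1 (R): throw ball1 h=4 -> lands@5:R; in-air after throw: [b1@5:R]
Beat 2 (L): throw ball2 h=5 -> lands@7:R; in-air after throw: [b1@5:R b2@7:R]
Beat 3 (R): throw ball3 h=3 -> lands@6:L; in-air after throw: [b1@5:R b3@6:L b2@7:R]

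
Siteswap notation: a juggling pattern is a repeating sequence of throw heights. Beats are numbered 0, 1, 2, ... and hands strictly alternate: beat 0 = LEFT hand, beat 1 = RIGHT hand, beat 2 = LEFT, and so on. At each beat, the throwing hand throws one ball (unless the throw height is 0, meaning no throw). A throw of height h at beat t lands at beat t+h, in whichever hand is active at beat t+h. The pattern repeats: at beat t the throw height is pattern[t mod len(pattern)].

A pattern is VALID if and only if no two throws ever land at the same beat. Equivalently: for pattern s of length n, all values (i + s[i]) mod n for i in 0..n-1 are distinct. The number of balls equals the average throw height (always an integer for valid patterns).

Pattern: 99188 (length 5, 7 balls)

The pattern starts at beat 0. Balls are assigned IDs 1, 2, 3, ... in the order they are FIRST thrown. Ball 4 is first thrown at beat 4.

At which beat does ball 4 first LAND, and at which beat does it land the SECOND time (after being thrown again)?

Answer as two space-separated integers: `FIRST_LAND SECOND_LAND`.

Beat 0 (L): throw ball1 h=9 -> lands@9:R; in-air after throw: [b1@9:R]
Beat 1 (R): throw ball2 h=9 -> lands@10:L; in-air after throw: [b1@9:R b2@10:L]
Beat 2 (L): throw ball3 h=1 -> lands@3:R; in-air after throw: [b3@3:R b1@9:R b2@10:L]
Beat 3 (R): throw ball3 h=8 -> lands@11:R; in-air after throw: [b1@9:R b2@10:L b3@11:R]
Beat 4 (L): throw ball4 h=8 -> lands@12:L; in-air after throw: [b1@9:R b2@10:L b3@11:R b4@12:L]
Beat 5 (R): throw ball5 h=9 -> lands@14:L; in-air after throw: [b1@9:R b2@10:L b3@11:R b4@12:L b5@14:L]
Beat 6 (L): throw ball6 h=9 -> lands@15:R; in-air after throw: [b1@9:R b2@10:L b3@11:R b4@12:L b5@14:L b6@15:R]
Beat 7 (R): throw ball7 h=1 -> lands@8:L; in-air after throw: [b7@8:L b1@9:R b2@10:L b3@11:R b4@12:L b5@14:L b6@15:R]
Beat 8 (L): throw ball7 h=8 -> lands@16:L; in-air after throw: [b1@9:R b2@10:L b3@11:R b4@12:L b5@14:L b6@15:R b7@16:L]
Beat 9 (R): throw ball1 h=8 -> lands@17:R; in-air after throw: [b2@10:L b3@11:R b4@12:L b5@14:L b6@15:R b7@16:L b1@17:R]
Beat 10 (L): throw ball2 h=9 -> lands@19:R; in-air after throw: [b3@11:R b4@12:L b5@14:L b6@15:R b7@16:L b1@17:R b2@19:R]
Beat 11 (R): throw ball3 h=9 -> lands@20:L; in-air after throw: [b4@12:L b5@14:L b6@15:R b7@16:L b1@17:R b2@19:R b3@20:L]
Beat 12 (L): throw ball4 h=1 -> lands@13:R; in-air after throw: [b4@13:R b5@14:L b6@15:R b7@16:L b1@17:R b2@19:R b3@20:L]
Ball 4: thrown@4 h=8 -> first land @12; rethrown@12 h=1 -> second land @13

Answer: 12 13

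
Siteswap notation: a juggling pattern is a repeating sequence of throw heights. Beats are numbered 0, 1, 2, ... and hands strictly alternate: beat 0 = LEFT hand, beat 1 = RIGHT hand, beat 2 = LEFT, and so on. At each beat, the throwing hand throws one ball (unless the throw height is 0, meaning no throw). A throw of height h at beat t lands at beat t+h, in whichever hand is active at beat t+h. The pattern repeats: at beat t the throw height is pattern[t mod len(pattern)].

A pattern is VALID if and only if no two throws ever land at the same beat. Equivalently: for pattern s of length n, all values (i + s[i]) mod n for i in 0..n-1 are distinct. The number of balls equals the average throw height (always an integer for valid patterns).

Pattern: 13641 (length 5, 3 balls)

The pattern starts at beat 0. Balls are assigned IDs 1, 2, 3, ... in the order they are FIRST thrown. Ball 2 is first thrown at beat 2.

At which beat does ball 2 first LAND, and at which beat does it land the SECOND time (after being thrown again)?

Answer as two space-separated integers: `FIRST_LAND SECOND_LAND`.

Beat 0 (L): throw ball1 h=1 -> lands@1:R; in-air after throw: [b1@1:R]
Beat 1 (R): throw ball1 h=3 -> lands@4:L; in-air after throw: [b1@4:L]
Beat 2 (L): throw ball2 h=6 -> lands@8:L; in-air after throw: [b1@4:L b2@8:L]
Beat 3 (R): throw ball3 h=4 -> lands@7:R; in-air after throw: [b1@4:L b3@7:R b2@8:L]
Beat 4 (L): throw ball1 h=1 -> lands@5:R; in-air after throw: [b1@5:R b3@7:R b2@8:L]
Beat 5 (R): throw ball1 h=1 -> lands@6:L; in-air after throw: [b1@6:L b3@7:R b2@8:L]
Beat 6 (L): throw ball1 h=3 -> lands@9:R; in-air after throw: [b3@7:R b2@8:L b1@9:R]
Beat 7 (R): throw ball3 h=6 -> lands@13:R; in-air after throw: [b2@8:L b1@9:R b3@13:R]
Beat 8 (L): throw ball2 h=4 -> lands@12:L; in-air after throw: [b1@9:R b2@12:L b3@13:R]
Beat 9 (R): throw ball1 h=1 -> lands@10:L; in-air after throw: [b1@10:L b2@12:L b3@13:R]
Beat 10 (L): throw ball1 h=1 -> lands@11:R; in-air after throw: [b1@11:R b2@12:L b3@13:R]
Beat 11 (R): throw ball1 h=3 -> lands@14:L; in-air after throw: [b2@12:L b3@13:R b1@14:L]
Beat 12 (L): throw ball2 h=6 -> lands@18:L; in-air after throw: [b3@13:R b1@14:L b2@18:L]
Ball 2: thrown@2 h=6 -> first land @8; rethrown@8 h=4 -> second land @12

Answer: 8 12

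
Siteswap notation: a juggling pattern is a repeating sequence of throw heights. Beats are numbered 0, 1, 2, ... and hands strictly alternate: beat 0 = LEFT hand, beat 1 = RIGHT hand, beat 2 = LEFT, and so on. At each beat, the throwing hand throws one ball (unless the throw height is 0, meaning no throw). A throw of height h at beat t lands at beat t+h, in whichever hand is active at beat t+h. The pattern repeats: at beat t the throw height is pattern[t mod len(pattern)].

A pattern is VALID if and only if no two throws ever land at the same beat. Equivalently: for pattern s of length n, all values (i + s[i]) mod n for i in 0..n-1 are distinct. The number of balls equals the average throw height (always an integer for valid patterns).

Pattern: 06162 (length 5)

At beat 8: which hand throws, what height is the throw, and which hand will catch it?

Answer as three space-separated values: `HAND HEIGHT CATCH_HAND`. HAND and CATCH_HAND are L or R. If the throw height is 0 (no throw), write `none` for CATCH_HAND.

Answer: L 6 L

Derivation:
Beat 8: 8 mod 2 = 0, so hand = L
Throw height = pattern[8 mod 5] = pattern[3] = 6
Lands at beat 8+6=14, 14 mod 2 = 0, so catch hand = L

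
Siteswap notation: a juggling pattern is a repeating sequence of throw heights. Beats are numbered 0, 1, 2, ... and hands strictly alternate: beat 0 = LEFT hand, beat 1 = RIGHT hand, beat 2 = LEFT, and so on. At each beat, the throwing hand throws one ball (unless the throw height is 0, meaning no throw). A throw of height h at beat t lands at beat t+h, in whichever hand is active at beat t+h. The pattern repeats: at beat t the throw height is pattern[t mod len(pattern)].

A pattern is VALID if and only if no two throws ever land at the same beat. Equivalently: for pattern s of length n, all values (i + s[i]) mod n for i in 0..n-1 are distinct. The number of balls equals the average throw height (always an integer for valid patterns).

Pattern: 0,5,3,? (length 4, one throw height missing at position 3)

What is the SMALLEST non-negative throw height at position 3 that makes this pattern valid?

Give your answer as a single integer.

i=0: (0 + 0) mod 4 = 0
i=1: (1 + 5) mod 4 = 2
i=2: (2 + 3) mod 4 = 1
i=3: s[i]=? (unknown)
Known residues: [0, 1, 2]; need a permutation of 0..3, so missing residue r = 3
Need (3 + s) mod 4 = 3; smallest s = (3 - 3) mod 4 = 0

Answer: 0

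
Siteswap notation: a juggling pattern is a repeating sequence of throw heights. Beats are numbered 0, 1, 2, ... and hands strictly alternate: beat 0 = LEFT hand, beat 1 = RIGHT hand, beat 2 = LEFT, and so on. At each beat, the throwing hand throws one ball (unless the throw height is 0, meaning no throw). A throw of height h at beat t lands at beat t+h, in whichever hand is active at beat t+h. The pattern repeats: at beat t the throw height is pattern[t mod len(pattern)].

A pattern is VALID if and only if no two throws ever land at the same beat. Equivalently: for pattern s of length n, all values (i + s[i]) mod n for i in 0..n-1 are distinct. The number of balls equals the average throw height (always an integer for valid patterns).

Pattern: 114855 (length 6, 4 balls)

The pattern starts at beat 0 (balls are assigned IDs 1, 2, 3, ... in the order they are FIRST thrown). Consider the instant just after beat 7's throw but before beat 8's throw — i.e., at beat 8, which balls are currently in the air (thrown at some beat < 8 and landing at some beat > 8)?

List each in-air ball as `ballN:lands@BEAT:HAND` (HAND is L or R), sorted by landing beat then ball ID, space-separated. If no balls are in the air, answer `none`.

Beat 0 (L): throw ball1 h=1 -> lands@1:R; in-air after throw: [b1@1:R]
Beat 1 (R): throw ball1 h=1 -> lands@2:L; in-air after throw: [b1@2:L]
Beat 2 (L): throw ball1 h=4 -> lands@6:L; in-air after throw: [b1@6:L]
Beat 3 (R): throw ball2 h=8 -> lands@11:R; in-air after throw: [b1@6:L b2@11:R]
Beat 4 (L): throw ball3 h=5 -> lands@9:R; in-air after throw: [b1@6:L b3@9:R b2@11:R]
Beat 5 (R): throw ball4 h=5 -> lands@10:L; in-air after throw: [b1@6:L b3@9:R b4@10:L b2@11:R]
Beat 6 (L): throw ball1 h=1 -> lands@7:R; in-air after throw: [b1@7:R b3@9:R b4@10:L b2@11:R]
Beat 7 (R): throw ball1 h=1 -> lands@8:L; in-air after throw: [b1@8:L b3@9:R b4@10:L b2@11:R]
Beat 8 (L): throw ball1 h=4 -> lands@12:L; in-air after throw: [b3@9:R b4@10:L b2@11:R b1@12:L]

Answer: ball3:lands@9:R ball4:lands@10:L ball2:lands@11:R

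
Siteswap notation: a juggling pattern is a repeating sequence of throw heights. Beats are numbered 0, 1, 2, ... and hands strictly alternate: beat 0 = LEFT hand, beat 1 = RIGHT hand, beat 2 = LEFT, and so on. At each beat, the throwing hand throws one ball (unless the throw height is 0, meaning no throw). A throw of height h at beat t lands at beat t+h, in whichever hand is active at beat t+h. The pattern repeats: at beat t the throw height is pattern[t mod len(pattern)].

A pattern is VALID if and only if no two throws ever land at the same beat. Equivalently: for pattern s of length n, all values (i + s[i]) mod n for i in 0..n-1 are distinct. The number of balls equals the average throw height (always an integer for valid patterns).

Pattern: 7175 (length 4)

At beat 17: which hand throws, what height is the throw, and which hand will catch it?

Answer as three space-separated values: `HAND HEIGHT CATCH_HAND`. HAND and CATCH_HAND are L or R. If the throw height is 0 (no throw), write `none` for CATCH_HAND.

Answer: R 1 L

Derivation:
Beat 17: 17 mod 2 = 1, so hand = R
Throw height = pattern[17 mod 4] = pattern[1] = 1
Lands at beat 17+1=18, 18 mod 2 = 0, so catch hand = L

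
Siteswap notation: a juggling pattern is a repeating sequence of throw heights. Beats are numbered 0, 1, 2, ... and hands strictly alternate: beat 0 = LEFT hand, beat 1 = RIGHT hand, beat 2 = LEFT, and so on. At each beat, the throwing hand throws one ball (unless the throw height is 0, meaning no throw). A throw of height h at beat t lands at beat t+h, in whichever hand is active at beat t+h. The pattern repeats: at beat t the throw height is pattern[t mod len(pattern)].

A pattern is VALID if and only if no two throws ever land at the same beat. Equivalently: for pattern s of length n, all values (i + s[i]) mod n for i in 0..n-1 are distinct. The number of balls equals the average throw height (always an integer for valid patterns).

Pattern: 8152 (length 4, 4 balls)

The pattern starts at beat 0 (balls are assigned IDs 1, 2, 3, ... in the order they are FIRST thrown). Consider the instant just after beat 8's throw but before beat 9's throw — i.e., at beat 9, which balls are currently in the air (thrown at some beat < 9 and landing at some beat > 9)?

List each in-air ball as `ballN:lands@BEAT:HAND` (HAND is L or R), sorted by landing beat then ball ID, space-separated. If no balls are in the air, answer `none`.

Beat 0 (L): throw ball1 h=8 -> lands@8:L; in-air after throw: [b1@8:L]
Beat 1 (R): throw ball2 h=1 -> lands@2:L; in-air after throw: [b2@2:L b1@8:L]
Beat 2 (L): throw ball2 h=5 -> lands@7:R; in-air after throw: [b2@7:R b1@8:L]
Beat 3 (R): throw ball3 h=2 -> lands@5:R; in-air after throw: [b3@5:R b2@7:R b1@8:L]
Beat 4 (L): throw ball4 h=8 -> lands@12:L; in-air after throw: [b3@5:R b2@7:R b1@8:L b4@12:L]
Beat 5 (R): throw ball3 h=1 -> lands@6:L; in-air after throw: [b3@6:L b2@7:R b1@8:L b4@12:L]
Beat 6 (L): throw ball3 h=5 -> lands@11:R; in-air after throw: [b2@7:R b1@8:L b3@11:R b4@12:L]
Beat 7 (R): throw ball2 h=2 -> lands@9:R; in-air after throw: [b1@8:L b2@9:R b3@11:R b4@12:L]
Beat 8 (L): throw ball1 h=8 -> lands@16:L; in-air after throw: [b2@9:R b3@11:R b4@12:L b1@16:L]
Beat 9 (R): throw ball2 h=1 -> lands@10:L; in-air after throw: [b2@10:L b3@11:R b4@12:L b1@16:L]

Answer: ball3:lands@11:R ball4:lands@12:L ball1:lands@16:L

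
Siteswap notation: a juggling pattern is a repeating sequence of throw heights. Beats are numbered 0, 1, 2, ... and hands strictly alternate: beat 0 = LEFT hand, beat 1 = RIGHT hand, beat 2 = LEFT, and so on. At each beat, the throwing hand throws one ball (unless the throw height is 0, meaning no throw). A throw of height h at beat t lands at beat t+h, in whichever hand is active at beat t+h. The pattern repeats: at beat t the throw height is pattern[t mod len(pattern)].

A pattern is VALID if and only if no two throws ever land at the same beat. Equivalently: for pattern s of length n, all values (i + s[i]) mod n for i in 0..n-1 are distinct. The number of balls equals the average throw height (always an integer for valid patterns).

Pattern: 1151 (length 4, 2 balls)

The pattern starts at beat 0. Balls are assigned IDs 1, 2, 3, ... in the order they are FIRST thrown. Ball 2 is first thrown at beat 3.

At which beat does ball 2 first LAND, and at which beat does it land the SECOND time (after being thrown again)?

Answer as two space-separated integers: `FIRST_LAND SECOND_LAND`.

Beat 0 (L): throw ball1 h=1 -> lands@1:R; in-air after throw: [b1@1:R]
Beat 1 (R): throw ball1 h=1 -> lands@2:L; in-air after throw: [b1@2:L]
Beat 2 (L): throw ball1 h=5 -> lands@7:R; in-air after throw: [b1@7:R]
Beat 3 (R): throw ball2 h=1 -> lands@4:L; in-air after throw: [b2@4:L b1@7:R]
Beat 4 (L): throw ball2 h=1 -> lands@5:R; in-air after throw: [b2@5:R b1@7:R]
Beat 5 (R): throw ball2 h=1 -> lands@6:L; in-air after throw: [b2@6:L b1@7:R]
Ball 2: thrown@3 h=1 -> first land @4; rethrown@4 h=1 -> second land @5

Answer: 4 5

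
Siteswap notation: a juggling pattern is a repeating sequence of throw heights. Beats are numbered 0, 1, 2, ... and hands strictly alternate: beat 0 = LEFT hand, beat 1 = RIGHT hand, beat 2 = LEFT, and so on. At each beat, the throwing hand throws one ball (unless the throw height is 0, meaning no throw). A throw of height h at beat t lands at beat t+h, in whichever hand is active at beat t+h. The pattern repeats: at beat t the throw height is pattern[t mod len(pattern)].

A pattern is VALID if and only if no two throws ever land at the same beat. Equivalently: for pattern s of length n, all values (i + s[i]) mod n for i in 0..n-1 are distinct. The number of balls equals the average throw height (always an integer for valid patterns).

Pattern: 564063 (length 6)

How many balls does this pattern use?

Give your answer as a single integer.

Pattern = [5, 6, 4, 0, 6, 3], length n = 6
  position 0: throw height = 5, running sum = 5
  position 1: throw height = 6, running sum = 11
  position 2: throw height = 4, running sum = 15
  position 3: throw height = 0, running sum = 15
  position 4: throw height = 6, running sum = 21
  position 5: throw height = 3, running sum = 24
Total sum = 24; balls = sum / n = 24 / 6 = 4

Answer: 4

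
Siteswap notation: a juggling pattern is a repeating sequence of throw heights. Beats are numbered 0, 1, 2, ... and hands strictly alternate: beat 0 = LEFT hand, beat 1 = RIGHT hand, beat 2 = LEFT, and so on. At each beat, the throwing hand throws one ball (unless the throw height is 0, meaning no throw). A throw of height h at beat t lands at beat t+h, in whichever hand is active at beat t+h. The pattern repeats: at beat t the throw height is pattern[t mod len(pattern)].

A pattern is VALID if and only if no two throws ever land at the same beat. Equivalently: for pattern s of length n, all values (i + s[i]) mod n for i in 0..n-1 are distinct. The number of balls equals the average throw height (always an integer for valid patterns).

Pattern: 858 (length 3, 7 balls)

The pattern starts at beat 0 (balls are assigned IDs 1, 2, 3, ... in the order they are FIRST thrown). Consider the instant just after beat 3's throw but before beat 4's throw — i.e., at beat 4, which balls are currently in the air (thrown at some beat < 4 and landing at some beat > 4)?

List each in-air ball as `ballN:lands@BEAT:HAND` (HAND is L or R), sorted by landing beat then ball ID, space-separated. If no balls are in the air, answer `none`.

Answer: ball2:lands@6:L ball1:lands@8:L ball3:lands@10:L ball4:lands@11:R

Derivation:
Beat 0 (L): throw ball1 h=8 -> lands@8:L; in-air after throw: [b1@8:L]
Beat 1 (R): throw ball2 h=5 -> lands@6:L; in-air after throw: [b2@6:L b1@8:L]
Beat 2 (L): throw ball3 h=8 -> lands@10:L; in-air after throw: [b2@6:L b1@8:L b3@10:L]
Beat 3 (R): throw ball4 h=8 -> lands@11:R; in-air after throw: [b2@6:L b1@8:L b3@10:L b4@11:R]
Beat 4 (L): throw ball5 h=5 -> lands@9:R; in-air after throw: [b2@6:L b1@8:L b5@9:R b3@10:L b4@11:R]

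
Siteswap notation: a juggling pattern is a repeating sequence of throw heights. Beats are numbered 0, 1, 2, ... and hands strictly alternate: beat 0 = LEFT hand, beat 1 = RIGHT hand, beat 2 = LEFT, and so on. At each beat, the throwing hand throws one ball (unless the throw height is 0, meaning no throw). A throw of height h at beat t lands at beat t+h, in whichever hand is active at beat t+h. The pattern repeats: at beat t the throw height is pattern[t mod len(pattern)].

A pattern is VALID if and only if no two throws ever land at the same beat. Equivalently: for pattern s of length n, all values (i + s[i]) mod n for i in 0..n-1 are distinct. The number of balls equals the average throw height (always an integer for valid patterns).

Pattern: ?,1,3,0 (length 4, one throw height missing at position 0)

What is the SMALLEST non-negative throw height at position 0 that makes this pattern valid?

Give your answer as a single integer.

Answer: 0

Derivation:
i=0: s[i]=? (unknown)
i=1: (1 + 1) mod 4 = 2
i=2: (2 + 3) mod 4 = 1
i=3: (3 + 0) mod 4 = 3
Known residues: [1, 2, 3]; need a permutation of 0..3, so missing residue r = 0
Need (0 + s) mod 4 = 0; smallest s = (0 - 0) mod 4 = 0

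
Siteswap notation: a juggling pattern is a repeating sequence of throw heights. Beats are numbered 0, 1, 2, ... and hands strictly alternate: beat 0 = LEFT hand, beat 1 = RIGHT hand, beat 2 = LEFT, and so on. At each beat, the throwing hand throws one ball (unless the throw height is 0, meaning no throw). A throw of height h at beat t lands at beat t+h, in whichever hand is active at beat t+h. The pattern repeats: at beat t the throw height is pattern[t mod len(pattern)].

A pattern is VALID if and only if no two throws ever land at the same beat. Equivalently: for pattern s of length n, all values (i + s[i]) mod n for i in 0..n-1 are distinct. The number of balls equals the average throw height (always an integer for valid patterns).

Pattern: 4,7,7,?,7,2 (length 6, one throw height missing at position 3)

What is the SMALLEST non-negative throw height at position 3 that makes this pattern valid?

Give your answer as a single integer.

Answer: 3

Derivation:
i=0: (0 + 4) mod 6 = 4
i=1: (1 + 7) mod 6 = 2
i=2: (2 + 7) mod 6 = 3
i=3: s[i]=? (unknown)
i=4: (4 + 7) mod 6 = 5
i=5: (5 + 2) mod 6 = 1
Known residues: [1, 2, 3, 4, 5]; need a permutation of 0..5, so missing residue r = 0
Need (3 + s) mod 6 = 0; smallest s = (0 - 3) mod 6 = 3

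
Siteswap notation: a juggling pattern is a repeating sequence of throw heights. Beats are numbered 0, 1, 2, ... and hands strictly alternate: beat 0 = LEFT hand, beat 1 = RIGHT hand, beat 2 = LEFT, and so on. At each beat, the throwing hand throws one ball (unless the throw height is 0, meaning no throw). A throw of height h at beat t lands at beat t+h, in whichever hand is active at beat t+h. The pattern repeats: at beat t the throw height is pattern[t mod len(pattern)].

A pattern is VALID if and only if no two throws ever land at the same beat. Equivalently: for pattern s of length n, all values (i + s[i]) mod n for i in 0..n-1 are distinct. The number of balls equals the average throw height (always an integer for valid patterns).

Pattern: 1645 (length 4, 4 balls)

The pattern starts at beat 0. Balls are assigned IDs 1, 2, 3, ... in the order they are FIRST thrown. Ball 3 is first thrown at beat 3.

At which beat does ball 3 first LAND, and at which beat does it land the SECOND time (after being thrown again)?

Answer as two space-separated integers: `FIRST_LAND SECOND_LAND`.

Answer: 8 9

Derivation:
Beat 0 (L): throw ball1 h=1 -> lands@1:R; in-air after throw: [b1@1:R]
Beat 1 (R): throw ball1 h=6 -> lands@7:R; in-air after throw: [b1@7:R]
Beat 2 (L): throw ball2 h=4 -> lands@6:L; in-air after throw: [b2@6:L b1@7:R]
Beat 3 (R): throw ball3 h=5 -> lands@8:L; in-air after throw: [b2@6:L b1@7:R b3@8:L]
Beat 4 (L): throw ball4 h=1 -> lands@5:R; in-air after throw: [b4@5:R b2@6:L b1@7:R b3@8:L]
Beat 5 (R): throw ball4 h=6 -> lands@11:R; in-air after throw: [b2@6:L b1@7:R b3@8:L b4@11:R]
Beat 6 (L): throw ball2 h=4 -> lands@10:L; in-air after throw: [b1@7:R b3@8:L b2@10:L b4@11:R]
Beat 7 (R): throw ball1 h=5 -> lands@12:L; in-air after throw: [b3@8:L b2@10:L b4@11:R b1@12:L]
Beat 8 (L): throw ball3 h=1 -> lands@9:R; in-air after throw: [b3@9:R b2@10:L b4@11:R b1@12:L]
Beat 9 (R): throw ball3 h=6 -> lands@15:R; in-air after throw: [b2@10:L b4@11:R b1@12:L b3@15:R]
Ball 3: thrown@3 h=5 -> first land @8; rethrown@8 h=1 -> second land @9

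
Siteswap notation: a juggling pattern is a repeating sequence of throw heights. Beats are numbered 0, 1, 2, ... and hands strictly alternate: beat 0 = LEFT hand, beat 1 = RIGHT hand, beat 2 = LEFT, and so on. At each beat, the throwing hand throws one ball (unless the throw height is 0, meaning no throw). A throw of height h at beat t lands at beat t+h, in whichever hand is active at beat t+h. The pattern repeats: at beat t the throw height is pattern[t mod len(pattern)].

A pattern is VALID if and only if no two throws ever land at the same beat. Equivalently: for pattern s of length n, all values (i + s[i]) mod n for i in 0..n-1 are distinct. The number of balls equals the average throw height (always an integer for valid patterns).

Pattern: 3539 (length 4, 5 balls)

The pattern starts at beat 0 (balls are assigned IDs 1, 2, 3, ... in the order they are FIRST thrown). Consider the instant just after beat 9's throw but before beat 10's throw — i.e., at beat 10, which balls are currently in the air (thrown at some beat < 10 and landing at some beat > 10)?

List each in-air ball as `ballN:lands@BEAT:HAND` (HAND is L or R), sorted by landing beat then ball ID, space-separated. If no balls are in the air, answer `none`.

Beat 0 (L): throw ball1 h=3 -> lands@3:R; in-air after throw: [b1@3:R]
Beat 1 (R): throw ball2 h=5 -> lands@6:L; in-air after throw: [b1@3:R b2@6:L]
Beat 2 (L): throw ball3 h=3 -> lands@5:R; in-air after throw: [b1@3:R b3@5:R b2@6:L]
Beat 3 (R): throw ball1 h=9 -> lands@12:L; in-air after throw: [b3@5:R b2@6:L b1@12:L]
Beat 4 (L): throw ball4 h=3 -> lands@7:R; in-air after throw: [b3@5:R b2@6:L b4@7:R b1@12:L]
Beat 5 (R): throw ball3 h=5 -> lands@10:L; in-air after throw: [b2@6:L b4@7:R b3@10:L b1@12:L]
Beat 6 (L): throw ball2 h=3 -> lands@9:R; in-air after throw: [b4@7:R b2@9:R b3@10:L b1@12:L]
Beat 7 (R): throw ball4 h=9 -> lands@16:L; in-air after throw: [b2@9:R b3@10:L b1@12:L b4@16:L]
Beat 8 (L): throw ball5 h=3 -> lands@11:R; in-air after throw: [b2@9:R b3@10:L b5@11:R b1@12:L b4@16:L]
Beat 9 (R): throw ball2 h=5 -> lands@14:L; in-air after throw: [b3@10:L b5@11:R b1@12:L b2@14:L b4@16:L]
Beat 10 (L): throw ball3 h=3 -> lands@13:R; in-air after throw: [b5@11:R b1@12:L b3@13:R b2@14:L b4@16:L]

Answer: ball5:lands@11:R ball1:lands@12:L ball2:lands@14:L ball4:lands@16:L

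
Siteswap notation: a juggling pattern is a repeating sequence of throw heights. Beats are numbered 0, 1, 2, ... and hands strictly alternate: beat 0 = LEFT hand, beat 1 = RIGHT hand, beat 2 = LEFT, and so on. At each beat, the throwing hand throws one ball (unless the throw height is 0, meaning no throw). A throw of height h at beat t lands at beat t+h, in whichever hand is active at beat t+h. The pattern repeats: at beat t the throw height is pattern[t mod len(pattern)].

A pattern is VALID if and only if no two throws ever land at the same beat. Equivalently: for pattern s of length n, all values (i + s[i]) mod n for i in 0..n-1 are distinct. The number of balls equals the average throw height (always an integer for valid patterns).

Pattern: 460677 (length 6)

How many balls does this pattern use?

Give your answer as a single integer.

Pattern = [4, 6, 0, 6, 7, 7], length n = 6
  position 0: throw height = 4, running sum = 4
  position 1: throw height = 6, running sum = 10
  position 2: throw height = 0, running sum = 10
  position 3: throw height = 6, running sum = 16
  position 4: throw height = 7, running sum = 23
  position 5: throw height = 7, running sum = 30
Total sum = 30; balls = sum / n = 30 / 6 = 5

Answer: 5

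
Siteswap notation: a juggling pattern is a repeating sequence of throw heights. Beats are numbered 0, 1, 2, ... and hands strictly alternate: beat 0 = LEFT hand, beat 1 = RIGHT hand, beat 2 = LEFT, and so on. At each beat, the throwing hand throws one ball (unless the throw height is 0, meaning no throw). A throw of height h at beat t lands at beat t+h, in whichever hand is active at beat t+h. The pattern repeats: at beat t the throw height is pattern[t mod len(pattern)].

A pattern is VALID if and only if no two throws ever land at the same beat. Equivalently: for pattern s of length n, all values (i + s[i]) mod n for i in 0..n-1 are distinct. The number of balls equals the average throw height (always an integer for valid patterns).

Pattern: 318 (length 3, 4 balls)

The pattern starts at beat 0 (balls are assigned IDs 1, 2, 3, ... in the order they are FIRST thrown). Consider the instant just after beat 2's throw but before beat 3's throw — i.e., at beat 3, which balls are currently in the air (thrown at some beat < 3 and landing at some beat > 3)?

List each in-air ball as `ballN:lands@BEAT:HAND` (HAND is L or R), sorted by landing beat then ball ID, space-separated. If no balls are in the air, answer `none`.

Answer: ball2:lands@10:L

Derivation:
Beat 0 (L): throw ball1 h=3 -> lands@3:R; in-air after throw: [b1@3:R]
Beat 1 (R): throw ball2 h=1 -> lands@2:L; in-air after throw: [b2@2:L b1@3:R]
Beat 2 (L): throw ball2 h=8 -> lands@10:L; in-air after throw: [b1@3:R b2@10:L]
Beat 3 (R): throw ball1 h=3 -> lands@6:L; in-air after throw: [b1@6:L b2@10:L]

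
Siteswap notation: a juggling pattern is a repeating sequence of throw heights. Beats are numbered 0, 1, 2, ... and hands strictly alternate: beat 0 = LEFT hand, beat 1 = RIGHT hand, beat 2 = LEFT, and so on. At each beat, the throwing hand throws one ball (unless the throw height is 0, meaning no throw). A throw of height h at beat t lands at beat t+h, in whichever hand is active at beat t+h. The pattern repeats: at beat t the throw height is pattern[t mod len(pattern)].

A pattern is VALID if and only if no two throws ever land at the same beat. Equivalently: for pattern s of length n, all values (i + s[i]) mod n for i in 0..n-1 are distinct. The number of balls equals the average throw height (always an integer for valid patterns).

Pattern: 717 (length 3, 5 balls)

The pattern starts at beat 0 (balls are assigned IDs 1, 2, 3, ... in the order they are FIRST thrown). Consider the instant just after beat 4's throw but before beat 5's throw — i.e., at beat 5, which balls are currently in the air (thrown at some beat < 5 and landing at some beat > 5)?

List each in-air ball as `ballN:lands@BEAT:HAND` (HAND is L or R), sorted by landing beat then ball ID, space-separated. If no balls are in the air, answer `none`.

Beat 0 (L): throw ball1 h=7 -> lands@7:R; in-air after throw: [b1@7:R]
Beat 1 (R): throw ball2 h=1 -> lands@2:L; in-air after throw: [b2@2:L b1@7:R]
Beat 2 (L): throw ball2 h=7 -> lands@9:R; in-air after throw: [b1@7:R b2@9:R]
Beat 3 (R): throw ball3 h=7 -> lands@10:L; in-air after throw: [b1@7:R b2@9:R b3@10:L]
Beat 4 (L): throw ball4 h=1 -> lands@5:R; in-air after throw: [b4@5:R b1@7:R b2@9:R b3@10:L]
Beat 5 (R): throw ball4 h=7 -> lands@12:L; in-air after throw: [b1@7:R b2@9:R b3@10:L b4@12:L]

Answer: ball1:lands@7:R ball2:lands@9:R ball3:lands@10:L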